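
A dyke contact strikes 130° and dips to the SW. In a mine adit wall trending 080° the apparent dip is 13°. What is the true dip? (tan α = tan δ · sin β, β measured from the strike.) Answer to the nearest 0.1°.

The section is 50° from the strike.
tan(true dip) = tan 13° / sin 50° = 0.3014
δ = arctan(0.3014) = 16.77°

16.8°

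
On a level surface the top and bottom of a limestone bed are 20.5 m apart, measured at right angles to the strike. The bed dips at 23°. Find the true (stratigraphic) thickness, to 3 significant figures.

True thickness t = w · sin(dip) = 20.5 × sin 23°
t = 20.5 × 0.3907 = 8.010 m

8.01 m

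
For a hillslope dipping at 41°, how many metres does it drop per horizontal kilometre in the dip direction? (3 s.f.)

869 m

drop per km = 1000 × tan 41° = 1000 × 0.8693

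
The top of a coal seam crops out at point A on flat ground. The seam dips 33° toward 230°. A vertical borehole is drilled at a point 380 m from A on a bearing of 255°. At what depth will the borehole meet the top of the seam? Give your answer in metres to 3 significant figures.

224 m

The hole lies 25° from the dip direction, so the down-dip offset is 380 × cos 25° = 344.40 m.
Depth = down-dip offset × tan(dip) = 344.40 × tan 33° = 344.40 × 0.6494
Depth = 223.65 m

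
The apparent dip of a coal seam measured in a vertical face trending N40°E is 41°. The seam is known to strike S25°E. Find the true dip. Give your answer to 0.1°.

The section is 65° from the strike.
tan δ = tan α / sin β = tan 41° / sin 65° = 0.8693 / 0.9063 = 0.9592
true dip = arctan 0.9592 = 43.81°

43.8°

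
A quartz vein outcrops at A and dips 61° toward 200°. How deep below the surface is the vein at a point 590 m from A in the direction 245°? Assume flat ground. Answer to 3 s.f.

753 m

The hole lies 45° from the dip direction, so the down-dip offset is 590 × cos 45° = 417.19 m.
Depth = down-dip offset × tan(dip) = 417.19 × tan 61° = 417.19 × 1.8040
Depth = 752.64 m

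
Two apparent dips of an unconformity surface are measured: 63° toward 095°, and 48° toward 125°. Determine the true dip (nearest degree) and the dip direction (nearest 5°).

Represent each trace as a vector plunging at its apparent dip toward its trend (east-north-up frame): v₁ = (0.452, -0.040, -0.891), v₂ = (0.548, -0.384, -0.743).
n = v₁ × v₂ = (0.313, 0.152, 0.152) (taken with n_z > 0).
Dip δ = arctan(|n_h|/n_z) = arctan(0.348/0.152) = 66.4°.
The horizontal component of n points toward azimuth atan2(n_x, n_y) = 64°, the dip direction.

true dip 66°, dip direction 065°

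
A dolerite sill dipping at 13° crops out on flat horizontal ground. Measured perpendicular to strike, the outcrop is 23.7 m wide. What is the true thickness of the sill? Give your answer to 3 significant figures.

5.33 m

True thickness t = w · sin(dip) = 23.7 × sin 13°
t = 23.7 × 0.2250 = 5.331 m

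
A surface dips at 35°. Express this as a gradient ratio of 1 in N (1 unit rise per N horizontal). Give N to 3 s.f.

1 in 1.43

1 : N means tan θ = 1/N, so N = 1/tan 35° = 1/0.7002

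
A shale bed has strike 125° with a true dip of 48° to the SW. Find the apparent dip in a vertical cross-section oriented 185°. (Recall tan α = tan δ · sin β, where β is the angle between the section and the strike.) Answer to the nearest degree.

44°

The section lies 60° from the strike.
tan α = tan 48° × sin 60° = 1.1106 × 0.8660 = 0.9618
α = arctan(0.9618) = 43.89°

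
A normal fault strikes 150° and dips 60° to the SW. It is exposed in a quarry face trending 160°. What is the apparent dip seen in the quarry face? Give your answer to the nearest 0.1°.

The section lies 10° from the strike.
tan α = tan 60° × sin 10° = 1.7321 × 0.1736 = 0.3008
apparent dip = arctan 0.3008 = 16.74°

16.7°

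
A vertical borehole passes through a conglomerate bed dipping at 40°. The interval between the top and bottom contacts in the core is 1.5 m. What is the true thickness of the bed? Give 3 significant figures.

True thickness t = h · cos(dip) = 1.5 × cos 40°
t = 1.5 × 0.7660 = 1.149 m

1.15 m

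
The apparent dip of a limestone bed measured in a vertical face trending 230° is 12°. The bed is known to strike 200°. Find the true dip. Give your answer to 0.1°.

23.0°

The section is 30° from the strike.
tan δ = tan α / sin β = tan 12° / sin 30° = 0.2126 / 0.5000 = 0.4251
δ = arctan(0.4251) = 23.03°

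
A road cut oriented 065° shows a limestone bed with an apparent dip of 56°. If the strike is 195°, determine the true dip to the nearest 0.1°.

62.7°

β = acute angle between strike 195° and section 065° = 50°.
tan(true dip) = tan 56° / sin 50° = 1.9353
δ = arctan(1.9353) = 62.67°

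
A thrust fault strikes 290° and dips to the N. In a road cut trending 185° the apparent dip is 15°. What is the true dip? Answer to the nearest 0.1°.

β = acute angle between strike 290° and section 185° = 75°.
tan(true dip) = tan 15° / sin 75° = 0.2774
true dip = arctan 0.2774 = 15.50°

15.5°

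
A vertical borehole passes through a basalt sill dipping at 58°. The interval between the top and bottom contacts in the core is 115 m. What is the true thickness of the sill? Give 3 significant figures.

True thickness t = h · cos(dip) = 115 × cos 58°
t = 115 × 0.5299 = 60.941 m

60.9 m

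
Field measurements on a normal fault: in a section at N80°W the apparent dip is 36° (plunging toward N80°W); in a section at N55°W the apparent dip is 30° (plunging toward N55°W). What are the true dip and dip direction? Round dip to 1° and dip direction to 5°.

true dip 37°, dip direction 265°

Represent each trace as a vector plunging at its apparent dip toward its trend (east-north-up frame): v₁ = (-0.797, 0.140, -0.588), v₂ = (-0.709, 0.497, -0.500).
The plane normal is n = v₁ × v₂ ∝ (-0.222, -0.019, 0.296).
Dip δ = arctan(|n_h|/n_z) = arctan(0.223/0.296) = 36.9°.
The horizontal component of n points toward azimuth atan2(n_x, n_y) = 265°, the dip direction.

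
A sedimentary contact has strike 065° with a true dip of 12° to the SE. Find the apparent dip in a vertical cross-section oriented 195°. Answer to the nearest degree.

9°

The strike is 065° and the section trends 195°; the acute angle between them is β = 50°.
tan(apparent dip) = tan 12° · sin 50° = 0.1628
apparent dip = arctan 0.1628 = 9.25°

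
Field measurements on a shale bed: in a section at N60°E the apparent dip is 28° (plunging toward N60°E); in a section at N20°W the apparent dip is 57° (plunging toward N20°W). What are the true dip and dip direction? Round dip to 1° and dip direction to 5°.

true dip 57°, dip direction 350°

The two traces are lines in the plane: v₁ = (sin 60°·cos 28°, cos 60°·cos 28°, −sin 28°), v₂ = (sin 340°·cos 57°, cos 340°·cos 57°, −sin 57°).
Cross product v₁ × v₂ gives the pole to the plane: n ∝ (-0.130, 0.729, 0.474).
True dip = arccos(n_z / |n|) = arccos(0.5389) = 57.4°.
Dip direction = azimuth of (n_x, n_y) = atan2(-0.130, 0.729) = 350°.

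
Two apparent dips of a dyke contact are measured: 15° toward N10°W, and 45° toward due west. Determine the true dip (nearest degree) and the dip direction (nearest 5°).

Each apparent-dip line lies in the plane. As unit vectors (x east, y north, z up), v₁ plunges 15°→N10°W and v₂ plunges 45°→due west.
n = v₁ × v₂ = (-0.673, 0.064, 0.673) (taken with n_z > 0).
Dip δ = arctan(|n_h|/n_z) = arctan(0.676/0.673) = 45.1°.
Dip direction = azimuth of (n_x, n_y) = atan2(-0.673, 0.064) = 275°.

true dip 45°, dip direction 275°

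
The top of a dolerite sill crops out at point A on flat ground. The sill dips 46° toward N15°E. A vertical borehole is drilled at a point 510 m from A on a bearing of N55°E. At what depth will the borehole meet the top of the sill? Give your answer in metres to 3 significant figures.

The hole lies 40° from the dip direction, so the down-dip offset is 510 × cos 40° = 390.68 m.
Depth = down-dip offset × tan(dip) = 390.68 × tan 46° = 390.68 × 1.0355
Depth = 404.56 m

405 m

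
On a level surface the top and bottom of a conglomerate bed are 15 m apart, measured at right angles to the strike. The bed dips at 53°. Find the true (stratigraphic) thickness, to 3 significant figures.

12.0 m

True thickness t = w · sin(dip) = 15 × sin 53°
t = 15 × 0.7986 = 11.980 m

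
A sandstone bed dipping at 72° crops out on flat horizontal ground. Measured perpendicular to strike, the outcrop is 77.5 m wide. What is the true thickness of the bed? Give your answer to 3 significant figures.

73.7 m

True thickness t = w · sin(dip) = 77.5 × sin 72°
t = 77.5 × 0.9511 = 73.707 m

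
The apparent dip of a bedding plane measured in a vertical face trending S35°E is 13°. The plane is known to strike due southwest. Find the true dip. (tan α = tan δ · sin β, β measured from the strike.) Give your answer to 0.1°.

13.2°

β = acute angle between strike due southwest and section S35°E = 80°.
tan(true dip) = tan 13° / sin 80° = 0.2344
δ = arctan(0.2344) = 13.19°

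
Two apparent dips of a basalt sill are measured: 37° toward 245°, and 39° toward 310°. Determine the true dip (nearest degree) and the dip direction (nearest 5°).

The two traces are lines in the plane: v₁ = (sin 245°·cos 37°, cos 245°·cos 37°, −sin 37°), v₂ = (sin 310°·cos 39°, cos 310°·cos 39°, −sin 39°).
The plane normal is n = v₁ × v₂ ∝ (-0.513, 0.097, 0.563).
Dip δ = arctan(|n_h|/n_z) = arctan(0.522/0.563) = 42.9°.
Dip direction = atan2(-0.513, 0.097) = 281° (azimuth of n's horizontal projection).

true dip 43°, dip direction 280°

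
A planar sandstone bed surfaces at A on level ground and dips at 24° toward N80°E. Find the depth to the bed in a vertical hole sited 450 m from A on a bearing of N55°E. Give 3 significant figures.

182 m

The hole lies 25° from the dip direction, so the down-dip offset is 450 × cos 25° = 407.84 m.
Depth = down-dip offset × tan(dip) = 407.84 × tan 24° = 407.84 × 0.4452
Depth = 181.58 m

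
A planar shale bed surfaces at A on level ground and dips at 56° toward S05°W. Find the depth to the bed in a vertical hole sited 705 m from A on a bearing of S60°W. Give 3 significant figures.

600 m

The hole lies 55° from the dip direction, so the down-dip offset is 705 × cos 55° = 404.37 m.
Depth = down-dip offset × tan(dip) = 404.37 × tan 56° = 404.37 × 1.4826
Depth = 599.51 m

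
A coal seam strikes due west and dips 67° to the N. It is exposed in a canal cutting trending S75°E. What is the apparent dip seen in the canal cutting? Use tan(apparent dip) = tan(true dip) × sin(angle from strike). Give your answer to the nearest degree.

Angle between strike (due west) and section (S75°E): β = 15°.
tan(apparent dip) = tan 67° · sin 15° = 0.6097
apparent dip = arctan 0.6097 = 31.37°

31°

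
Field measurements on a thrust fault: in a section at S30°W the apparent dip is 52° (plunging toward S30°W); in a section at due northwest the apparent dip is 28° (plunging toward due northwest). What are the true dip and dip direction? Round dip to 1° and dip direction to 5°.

true dip 57°, dip direction 245°

The two traces are lines in the plane: v₁ = (sin 210°·cos 52°, cos 210°·cos 52°, −sin 52°), v₂ = (sin 315°·cos 28°, cos 315°·cos 28°, −sin 28°).
The plane normal is n = v₁ × v₂ ∝ (-0.742, -0.347, 0.525).
tan δ = √(n_x²+n_y²)/n_z = 0.820/0.525, so δ = 57.4°.
Dip direction = atan2(-0.742, -0.347) = 245° (azimuth of n's horizontal projection).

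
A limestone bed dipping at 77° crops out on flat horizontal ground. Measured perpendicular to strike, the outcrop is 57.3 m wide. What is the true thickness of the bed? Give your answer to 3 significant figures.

True thickness t = w · sin(dip) = 57.3 × sin 77°
t = 57.3 × 0.9744 = 55.831 m

55.8 m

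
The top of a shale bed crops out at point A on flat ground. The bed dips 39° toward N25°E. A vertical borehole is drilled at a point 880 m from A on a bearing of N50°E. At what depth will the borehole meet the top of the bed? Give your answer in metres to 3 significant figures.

646 m

The hole lies 25° from the dip direction, so the down-dip offset is 880 × cos 25° = 797.55 m.
Depth = down-dip offset × tan(dip) = 797.55 × tan 39° = 797.55 × 0.8098
Depth = 645.84 m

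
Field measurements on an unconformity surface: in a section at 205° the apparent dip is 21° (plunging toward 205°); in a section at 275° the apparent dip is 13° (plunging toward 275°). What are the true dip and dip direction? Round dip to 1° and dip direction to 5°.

true dip 22°, dip direction 220°

Represent each trace as a vector plunging at its apparent dip toward its trend (east-north-up frame): v₁ = (-0.395, -0.846, -0.358), v₂ = (-0.971, 0.085, -0.225).
Cross product v₁ × v₂ gives the pole to the plane: n ∝ (-0.221, -0.259, 0.855).
True dip = arccos(n_z / |n|) = arccos(0.9290) = 21.7°.
Dip direction = azimuth of (n_x, n_y) = atan2(-0.221, -0.259) = 220°.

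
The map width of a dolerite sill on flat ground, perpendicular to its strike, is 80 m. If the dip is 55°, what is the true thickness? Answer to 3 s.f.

65.5 m

True thickness t = w · sin(dip) = 80 × sin 55°
t = 80 × 0.8192 = 65.532 m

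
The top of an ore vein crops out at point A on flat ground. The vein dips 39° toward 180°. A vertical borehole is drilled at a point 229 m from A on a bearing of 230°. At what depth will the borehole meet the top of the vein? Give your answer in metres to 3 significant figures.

The hole lies 50° from the dip direction, so the down-dip offset is 229 × cos 50° = 147.20 m.
Depth = down-dip offset × tan(dip) = 147.20 × tan 39° = 147.20 × 0.8098
Depth = 119.20 m

119 m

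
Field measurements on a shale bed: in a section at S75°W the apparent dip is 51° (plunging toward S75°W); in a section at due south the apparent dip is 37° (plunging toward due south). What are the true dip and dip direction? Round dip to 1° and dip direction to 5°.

true dip 53°, dip direction 235°

The two traces are lines in the plane: v₁ = (sin 255°·cos 51°, cos 255°·cos 51°, −sin 51°), v₂ = (sin 180°·cos 37°, cos 180°·cos 37°, −sin 37°).
n = v₁ × v₂ = (-0.523, -0.366, 0.485) (taken with n_z > 0).
Dip δ = arctan(|n_h|/n_z) = arctan(0.638/0.485) = 52.7°.
The horizontal component of n points toward azimuth atan2(n_x, n_y) = 235°, the dip direction.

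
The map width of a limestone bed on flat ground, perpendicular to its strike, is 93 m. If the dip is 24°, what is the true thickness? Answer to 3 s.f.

True thickness t = w · sin(dip) = 93 × sin 24°
t = 93 × 0.4067 = 37.827 m

37.8 m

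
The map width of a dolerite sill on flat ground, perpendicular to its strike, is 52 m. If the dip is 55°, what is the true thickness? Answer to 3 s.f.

42.6 m

True thickness t = w · sin(dip) = 52 × sin 55°
t = 52 × 0.8192 = 42.596 m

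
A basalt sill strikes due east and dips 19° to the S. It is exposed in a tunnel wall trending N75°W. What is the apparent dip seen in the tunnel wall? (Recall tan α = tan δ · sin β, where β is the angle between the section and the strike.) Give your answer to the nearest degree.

5°

Angle between strike (due east) and section (N75°W): β = 15°.
tan(apparent dip) = tan 19° · sin 15° = 0.0891
apparent dip = arctan 0.0891 = 5.09°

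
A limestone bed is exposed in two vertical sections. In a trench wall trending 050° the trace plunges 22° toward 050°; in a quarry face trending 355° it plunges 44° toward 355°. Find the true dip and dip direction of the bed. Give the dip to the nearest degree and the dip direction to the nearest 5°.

true dip 45°, dip direction 345°

The two traces are lines in the plane: v₁ = (sin 50°·cos 22°, cos 50°·cos 22°, −sin 22°), v₂ = (sin 355°·cos 44°, cos 355°·cos 44°, −sin 44°).
Cross product v₁ × v₂ gives the pole to the plane: n ∝ (-0.146, 0.517, 0.546).
Dip δ = arctan(|n_h|/n_z) = arctan(0.537/0.546) = 44.5°.
Dip direction = atan2(-0.146, 0.517) = 344° (azimuth of n's horizontal projection).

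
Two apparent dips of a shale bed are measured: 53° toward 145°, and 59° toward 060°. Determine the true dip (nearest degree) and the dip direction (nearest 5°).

true dip 64°, dip direction 095°

Represent each trace as a vector plunging at its apparent dip toward its trend (east-north-up frame): v₁ = (0.345, -0.493, -0.799), v₂ = (0.446, 0.258, -0.857).
The plane normal is n = v₁ × v₂ ∝ (0.628, -0.060, 0.309).
tan δ = √(n_x²+n_y²)/n_z = 0.631/0.309, so δ = 63.9°.
Dip direction = azimuth of (n_x, n_y) = atan2(0.628, -0.060) = 95°.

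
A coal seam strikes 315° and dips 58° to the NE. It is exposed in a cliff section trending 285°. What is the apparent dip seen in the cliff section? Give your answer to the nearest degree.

39°

The section lies 30° from the strike.
tan α = tan 58° × sin 30° = 1.6003 × 0.5000 = 0.8002
apparent dip = arctan 0.8002 = 38.67°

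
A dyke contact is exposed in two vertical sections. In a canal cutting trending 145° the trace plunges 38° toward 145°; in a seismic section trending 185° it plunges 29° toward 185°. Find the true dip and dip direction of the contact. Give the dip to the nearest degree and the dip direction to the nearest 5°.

The two traces are lines in the plane: v₁ = (sin 145°·cos 38°, cos 145°·cos 38°, −sin 38°), v₂ = (sin 185°·cos 29°, cos 185°·cos 29°, −sin 29°).
The plane normal is n = v₁ × v₂ ∝ (0.223, -0.266, 0.443).
tan δ = √(n_x²+n_y²)/n_z = 0.347/0.443, so δ = 38.1°.
Dip direction = atan2(0.223, -0.266) = 140° (azimuth of n's horizontal projection).

true dip 38°, dip direction 140°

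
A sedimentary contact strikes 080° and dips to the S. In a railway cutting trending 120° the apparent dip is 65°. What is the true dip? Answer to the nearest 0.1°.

β = acute angle between strike 080° and section 120° = 40°.
tan(true dip) = tan 65° / sin 40° = 3.3363
true dip = arctan 3.3363 = 73.31°

73.3°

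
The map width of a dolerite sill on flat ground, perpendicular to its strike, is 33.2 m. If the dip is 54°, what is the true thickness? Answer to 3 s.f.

26.9 m

True thickness t = w · sin(dip) = 33.2 × sin 54°
t = 33.2 × 0.8090 = 26.859 m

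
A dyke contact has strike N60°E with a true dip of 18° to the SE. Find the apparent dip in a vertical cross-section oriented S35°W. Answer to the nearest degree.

8°

The section lies 25° from the strike.
tan α = tan 18° × sin 25° = 0.3249 × 0.4226 = 0.1373
apparent dip = arctan 0.1373 = 7.82°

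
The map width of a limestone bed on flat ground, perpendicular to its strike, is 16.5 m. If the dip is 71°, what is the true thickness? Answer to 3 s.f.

True thickness t = w · sin(dip) = 16.5 × sin 71°
t = 16.5 × 0.9455 = 15.601 m

15.6 m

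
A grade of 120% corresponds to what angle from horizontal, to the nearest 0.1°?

tan θ = 120/100 = 1.2000
θ = arctan(1.2000) = 50.19°

50.2°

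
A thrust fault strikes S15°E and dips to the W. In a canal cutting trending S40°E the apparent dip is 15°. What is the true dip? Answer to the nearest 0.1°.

32.4°

β = acute angle between strike S15°E and section S40°E = 25°.
tan δ = tan α / sin β = tan 15° / sin 25° = 0.2679 / 0.4226 = 0.6340
δ = arctan(0.6340) = 32.38°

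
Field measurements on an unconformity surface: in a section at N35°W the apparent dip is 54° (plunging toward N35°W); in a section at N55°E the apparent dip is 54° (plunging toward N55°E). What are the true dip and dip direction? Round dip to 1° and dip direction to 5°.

true dip 63°, dip direction 010°

The two traces are lines in the plane: v₁ = (sin 325°·cos 54°, cos 325°·cos 54°, −sin 54°), v₂ = (sin 55°·cos 54°, cos 55°·cos 54°, −sin 54°).
Cross product v₁ × v₂ gives the pole to the plane: n ∝ (0.117, 0.662, 0.345).
True dip = arccos(n_z / |n|) = arccos(0.4570) = 62.8°.
Dip direction = azimuth of (n_x, n_y) = atan2(0.117, 0.662) = 10°.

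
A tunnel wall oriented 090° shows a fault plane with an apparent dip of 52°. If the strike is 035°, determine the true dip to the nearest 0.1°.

57.4°

β = acute angle between strike 035° and section 090° = 55°.
tan(true dip) = tan 52° / sin 55° = 1.5625
δ = arctan(1.5625) = 57.38°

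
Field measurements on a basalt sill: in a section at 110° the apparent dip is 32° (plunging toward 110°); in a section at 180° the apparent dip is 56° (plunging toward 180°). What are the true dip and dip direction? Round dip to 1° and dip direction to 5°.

true dip 56°, dip direction 175°

Represent each trace as a vector plunging at its apparent dip toward its trend (east-north-up frame): v₁ = (0.797, -0.290, -0.530), v₂ = (0.000, -0.559, -0.829).
The plane normal is n = v₁ × v₂ ∝ (0.056, -0.661, 0.446).
True dip = arccos(n_z / |n|) = arccos(0.5578) = 56.1°.
The horizontal component of n points toward azimuth atan2(n_x, n_y) = 175°, the dip direction.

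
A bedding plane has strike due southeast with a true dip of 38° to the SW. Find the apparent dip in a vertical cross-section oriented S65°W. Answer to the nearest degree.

36°

The section lies 70° from the strike.
tan(apparent dip) = tan 38° · sin 70° = 0.7342
α = arctan(0.7342) = 36.28°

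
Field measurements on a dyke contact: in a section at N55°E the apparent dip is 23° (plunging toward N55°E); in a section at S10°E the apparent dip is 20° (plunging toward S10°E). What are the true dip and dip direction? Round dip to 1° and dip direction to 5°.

The two traces are lines in the plane: v₁ = (sin 55°·cos 23°, cos 55°·cos 23°, −sin 23°), v₂ = (sin 170°·cos 20°, cos 170°·cos 20°, −sin 20°).
The plane normal is n = v₁ × v₂ ∝ (0.542, -0.194, 0.784).
Dip δ = arctan(|n_h|/n_z) = arctan(0.576/0.784) = 36.3°.
The horizontal component of n points toward azimuth atan2(n_x, n_y) = 110°, the dip direction.

true dip 36°, dip direction 110°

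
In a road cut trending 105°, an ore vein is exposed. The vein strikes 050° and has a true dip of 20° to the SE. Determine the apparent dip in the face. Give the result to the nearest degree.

The strike is 050° and the section trends 105°; the acute angle between them is β = 55°.
tan(apparent dip) = tan 20° · sin 55° = 0.2981
α = arctan(0.2981) = 16.60°

17°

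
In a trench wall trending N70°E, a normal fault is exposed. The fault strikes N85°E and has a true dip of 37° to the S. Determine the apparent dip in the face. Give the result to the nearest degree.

The section lies 15° from the strike.
tan α = tan 37° × sin 15° = 0.7536 × 0.2588 = 0.1950
α = arctan(0.1950) = 11.04°

11°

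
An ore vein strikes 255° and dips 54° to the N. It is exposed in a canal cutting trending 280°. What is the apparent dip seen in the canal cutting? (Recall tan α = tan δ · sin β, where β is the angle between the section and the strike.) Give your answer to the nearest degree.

30°

The strike is 255° and the section trends 280°; the acute angle between them is β = 25°.
tan α = tan 54° × sin 25° = 1.3764 × 0.4226 = 0.5817
apparent dip = arctan 0.5817 = 30.19°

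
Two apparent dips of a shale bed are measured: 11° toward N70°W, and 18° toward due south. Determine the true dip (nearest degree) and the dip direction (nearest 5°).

Represent each trace as a vector plunging at its apparent dip toward its trend (east-north-up frame): v₁ = (-0.922, 0.336, -0.191), v₂ = (0.000, -0.951, -0.309).
The plane normal is n = v₁ × v₂ ∝ (-0.285, -0.285, 0.877).
tan δ = √(n_x²+n_y²)/n_z = 0.403/0.877, so δ = 24.7°.
Dip direction = atan2(-0.285, -0.285) = 225° (azimuth of n's horizontal projection).

true dip 25°, dip direction 225°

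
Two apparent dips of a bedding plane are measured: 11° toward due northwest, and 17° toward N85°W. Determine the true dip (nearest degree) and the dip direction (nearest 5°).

Each apparent-dip line lies in the plane. As unit vectors (x east, y north, z up), v₁ plunges 11°→due northwest and v₂ plunges 17°→N85°W.
n = v₁ × v₂ = (-0.187, -0.021, 0.603) (taken with n_z > 0).
Dip δ = arctan(|n_h|/n_z) = arctan(0.188/0.603) = 17.3°.
Dip direction = atan2(-0.187, -0.021) = 264° (azimuth of n's horizontal projection).

true dip 17°, dip direction 265°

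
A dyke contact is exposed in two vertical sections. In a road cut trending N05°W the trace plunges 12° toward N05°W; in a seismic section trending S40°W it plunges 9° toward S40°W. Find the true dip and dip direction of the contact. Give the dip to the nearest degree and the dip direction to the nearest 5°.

Represent each trace as a vector plunging at its apparent dip toward its trend (east-north-up frame): v₁ = (-0.085, 0.974, -0.208), v₂ = (-0.635, -0.757, -0.156).
The plane normal is n = v₁ × v₂ ∝ (-0.310, 0.119, 0.683).
True dip = arccos(n_z / |n|) = arccos(0.8996) = 25.9°.
The horizontal component of n points toward azimuth atan2(n_x, n_y) = 291°, the dip direction.

true dip 26°, dip direction 290°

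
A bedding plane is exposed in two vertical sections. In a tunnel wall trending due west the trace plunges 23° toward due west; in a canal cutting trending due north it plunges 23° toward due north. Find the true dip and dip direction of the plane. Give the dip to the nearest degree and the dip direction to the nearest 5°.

Represent each trace as a vector plunging at its apparent dip toward its trend (east-north-up frame): v₁ = (-0.921, -0.000, -0.391), v₂ = (0.000, 0.921, -0.391).
Cross product v₁ × v₂ gives the pole to the plane: n ∝ (-0.360, 0.360, 0.847).
Dip δ = arctan(|n_h|/n_z) = arctan(0.509/0.847) = 31.0°.
Dip direction = atan2(-0.360, 0.360) = 315° (azimuth of n's horizontal projection).

true dip 31°, dip direction 315°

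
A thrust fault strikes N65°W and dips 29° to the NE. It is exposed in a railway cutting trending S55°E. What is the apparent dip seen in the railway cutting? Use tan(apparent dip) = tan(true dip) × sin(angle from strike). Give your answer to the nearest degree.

5°

The strike is N65°W and the section trends S55°E; the acute angle between them is β = 10°.
tan(apparent dip) = tan 29° · sin 10° = 0.0963
apparent dip = arctan 0.0963 = 5.50°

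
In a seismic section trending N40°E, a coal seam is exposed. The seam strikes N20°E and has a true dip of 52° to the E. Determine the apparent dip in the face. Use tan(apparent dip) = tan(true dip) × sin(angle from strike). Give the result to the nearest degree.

The strike is N20°E and the section trends N40°E; the acute angle between them is β = 20°.
tan(apparent dip) = tan 52° · sin 20° = 0.4378
apparent dip = arctan 0.4378 = 23.64°

24°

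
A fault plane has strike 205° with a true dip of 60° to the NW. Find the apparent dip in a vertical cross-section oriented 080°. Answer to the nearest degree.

55°

The strike is 205° and the section trends 080°; the acute angle between them is β = 55°.
tan(apparent dip) = tan 60° · sin 55° = 1.4188
apparent dip = arctan 1.4188 = 54.82°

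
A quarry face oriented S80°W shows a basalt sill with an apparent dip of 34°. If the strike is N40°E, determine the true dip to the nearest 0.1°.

46.4°

β = acute angle between strike N40°E and section S80°W = 40°.
tan(true dip) = tan 34° / sin 40° = 1.0493
δ = arctan(1.0493) = 46.38°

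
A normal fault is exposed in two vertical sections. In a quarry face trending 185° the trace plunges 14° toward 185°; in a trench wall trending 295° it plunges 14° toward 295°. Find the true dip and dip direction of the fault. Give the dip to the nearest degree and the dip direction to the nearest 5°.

Represent each trace as a vector plunging at its apparent dip toward its trend (east-north-up frame): v₁ = (-0.085, -0.967, -0.242), v₂ = (-0.879, 0.410, -0.242).
The plane normal is n = v₁ × v₂ ∝ (-0.333, -0.192, 0.885).
True dip = arccos(n_z / |n|) = arccos(0.9171) = 23.5°.
Dip direction = atan2(-0.333, -0.192) = 240° (azimuth of n's horizontal projection).

true dip 23°, dip direction 240°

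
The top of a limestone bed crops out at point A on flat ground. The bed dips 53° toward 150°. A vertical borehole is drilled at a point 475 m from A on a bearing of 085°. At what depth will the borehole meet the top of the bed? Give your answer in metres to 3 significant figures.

266 m

The hole lies 65° from the dip direction, so the down-dip offset is 475 × cos 65° = 200.74 m.
Depth = down-dip offset × tan(dip) = 200.74 × tan 53° = 200.74 × 1.3270
Depth = 266.40 m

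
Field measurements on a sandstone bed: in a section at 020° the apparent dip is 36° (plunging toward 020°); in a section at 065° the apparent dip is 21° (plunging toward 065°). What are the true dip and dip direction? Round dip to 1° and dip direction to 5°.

Each apparent-dip line lies in the plane. As unit vectors (x east, y north, z up), v₁ plunges 36°→020° and v₂ plunges 21°→065°.
The plane normal is n = v₁ × v₂ ∝ (0.041, 0.398, 0.534).
tan δ = √(n_x²+n_y²)/n_z = 0.400/0.534, so δ = 36.8°.
The horizontal component of n points toward azimuth atan2(n_x, n_y) = 6°, the dip direction.

true dip 37°, dip direction 005°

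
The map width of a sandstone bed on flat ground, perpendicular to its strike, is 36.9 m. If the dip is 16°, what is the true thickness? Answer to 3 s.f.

True thickness t = w · sin(dip) = 36.9 × sin 16°
t = 36.9 × 0.2756 = 10.171 m

10.2 m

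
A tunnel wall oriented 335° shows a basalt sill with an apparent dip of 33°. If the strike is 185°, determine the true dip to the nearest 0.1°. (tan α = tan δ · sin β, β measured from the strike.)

β = acute angle between strike 185° and section 335° = 30°.
tan δ = tan α / sin β = tan 33° / sin 30° = 0.6494 / 0.5000 = 1.2988
true dip = arctan 1.2988 = 52.41°

52.4°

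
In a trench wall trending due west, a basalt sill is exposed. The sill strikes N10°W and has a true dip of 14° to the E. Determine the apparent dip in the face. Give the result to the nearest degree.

14°

The strike is N10°W and the section trends due west; the acute angle between them is β = 80°.
tan(apparent dip) = tan 14° · sin 80° = 0.2455
α = arctan(0.2455) = 13.80°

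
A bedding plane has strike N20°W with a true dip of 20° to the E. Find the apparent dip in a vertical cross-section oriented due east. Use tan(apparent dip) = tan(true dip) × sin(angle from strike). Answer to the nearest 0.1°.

Angle between strike (N20°W) and section (due east): β = 70°.
tan α = tan 20° × sin 70° = 0.3640 × 0.9397 = 0.3420
apparent dip = arctan 0.3420 = 18.88°

18.9°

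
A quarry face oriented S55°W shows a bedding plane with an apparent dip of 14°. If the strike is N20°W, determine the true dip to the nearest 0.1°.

β = acute angle between strike N20°W and section S55°W = 75°.
tan(true dip) = tan 14° / sin 75° = 0.2581
δ = arctan(0.2581) = 14.47°

14.5°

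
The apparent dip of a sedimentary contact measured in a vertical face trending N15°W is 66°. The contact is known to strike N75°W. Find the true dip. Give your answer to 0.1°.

68.9°

β = acute angle between strike N75°W and section N15°W = 60°.
tan(true dip) = tan 66° / sin 60° = 2.5935
true dip = arctan 2.5935 = 68.91°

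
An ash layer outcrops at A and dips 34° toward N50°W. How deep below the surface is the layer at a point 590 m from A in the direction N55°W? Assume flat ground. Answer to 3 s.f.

The hole lies 5° from the dip direction, so the down-dip offset is 590 × cos 5° = 587.75 m.
Depth = down-dip offset × tan(dip) = 587.75 × tan 34° = 587.75 × 0.6745
Depth = 396.45 m

396 m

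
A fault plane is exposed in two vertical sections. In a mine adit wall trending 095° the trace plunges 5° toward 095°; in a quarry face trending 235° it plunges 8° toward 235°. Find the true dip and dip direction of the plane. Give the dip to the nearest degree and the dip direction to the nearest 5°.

Represent each trace as a vector plunging at its apparent dip toward its trend (east-north-up frame): v₁ = (0.992, -0.087, -0.087), v₂ = (-0.811, -0.568, -0.139).
The plane normal is n = v₁ × v₂ ∝ (0.037, -0.209, 0.634).
True dip = arccos(n_z / |n|) = arccos(0.9483) = 18.5°.
The horizontal component of n points toward azimuth atan2(n_x, n_y) = 170°, the dip direction.

true dip 18°, dip direction 170°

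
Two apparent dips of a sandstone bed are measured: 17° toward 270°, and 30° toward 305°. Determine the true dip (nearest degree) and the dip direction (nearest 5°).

Represent each trace as a vector plunging at its apparent dip toward its trend (east-north-up frame): v₁ = (-0.956, -0.000, -0.292), v₂ = (-0.709, 0.497, -0.500).
n = v₁ × v₂ = (-0.145, 0.271, 0.475) (taken with n_z > 0).
Dip δ = arctan(|n_h|/n_z) = arctan(0.307/0.475) = 32.9°.
Dip direction = atan2(-0.145, 0.271) = 332° (azimuth of n's horizontal projection).

true dip 33°, dip direction 330°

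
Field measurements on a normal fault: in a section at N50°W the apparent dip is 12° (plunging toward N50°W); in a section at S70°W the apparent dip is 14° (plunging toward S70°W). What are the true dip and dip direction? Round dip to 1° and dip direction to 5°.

true dip 15°, dip direction 270°

Represent each trace as a vector plunging at its apparent dip toward its trend (east-north-up frame): v₁ = (-0.749, 0.629, -0.208), v₂ = (-0.912, -0.332, -0.242).
The plane normal is n = v₁ × v₂ ∝ (-0.221, 0.008, 0.822).
Dip δ = arctan(|n_h|/n_z) = arctan(0.221/0.822) = 15.1°.
Dip direction = azimuth of (n_x, n_y) = atan2(-0.221, 0.008) = 272°.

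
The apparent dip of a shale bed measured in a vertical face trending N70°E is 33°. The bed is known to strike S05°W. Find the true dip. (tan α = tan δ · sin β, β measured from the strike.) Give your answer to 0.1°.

35.6°

The section is 65° from the strike.
tan(true dip) = tan 33° / sin 65° = 0.7165
δ = arctan(0.7165) = 35.62°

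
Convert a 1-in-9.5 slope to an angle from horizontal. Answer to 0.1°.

tan θ = 1/9.5 = 0.1053
θ = arctan(0.1053) = 6.01°

6.0°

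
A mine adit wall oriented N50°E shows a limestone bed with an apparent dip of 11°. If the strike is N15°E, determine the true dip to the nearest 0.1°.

β = acute angle between strike N15°E and section N50°E = 35°.
tan(true dip) = tan 11° / sin 35° = 0.3389
true dip = arctan 0.3389 = 18.72°

18.7°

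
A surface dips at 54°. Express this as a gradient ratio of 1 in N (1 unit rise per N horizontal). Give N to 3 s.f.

1 in 0.727

1 : N means tan θ = 1/N, so N = 1/tan 54° = 1/1.3764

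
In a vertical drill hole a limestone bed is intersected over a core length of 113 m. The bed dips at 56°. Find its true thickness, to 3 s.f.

True thickness t = h · cos(dip) = 113 × cos 56°
t = 113 × 0.5592 = 63.189 m

63.2 m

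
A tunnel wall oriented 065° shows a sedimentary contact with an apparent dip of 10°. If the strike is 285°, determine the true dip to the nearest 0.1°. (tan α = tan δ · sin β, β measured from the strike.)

The section is 40° from the strike.
tan(true dip) = tan 10° / sin 40° = 0.2743
true dip = arctan 0.2743 = 15.34°

15.3°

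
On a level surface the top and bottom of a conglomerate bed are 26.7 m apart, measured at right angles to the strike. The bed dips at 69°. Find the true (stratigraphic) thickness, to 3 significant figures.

True thickness t = w · sin(dip) = 26.7 × sin 69°
t = 26.7 × 0.9336 = 24.927 m

24.9 m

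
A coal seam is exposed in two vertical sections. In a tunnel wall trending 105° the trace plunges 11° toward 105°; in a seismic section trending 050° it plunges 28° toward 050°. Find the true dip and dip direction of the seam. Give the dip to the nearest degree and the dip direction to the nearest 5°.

Represent each trace as a vector plunging at its apparent dip toward its trend (east-north-up frame): v₁ = (0.948, -0.254, -0.191), v₂ = (0.676, 0.568, -0.469).
n = v₁ × v₂ = (0.228, 0.316, 0.710) (taken with n_z > 0).
True dip = arccos(n_z / |n|) = arccos(0.8767) = 28.7°.
Dip direction = atan2(0.228, 0.316) = 36° (azimuth of n's horizontal projection).

true dip 29°, dip direction 035°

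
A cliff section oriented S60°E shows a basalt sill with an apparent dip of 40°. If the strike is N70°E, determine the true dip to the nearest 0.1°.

β = acute angle between strike N70°E and section S60°E = 50°.
tan δ = tan α / sin β = tan 40° / sin 50° = 0.8391 / 0.7660 = 1.0954
true dip = arctan 1.0954 = 47.61°

47.6°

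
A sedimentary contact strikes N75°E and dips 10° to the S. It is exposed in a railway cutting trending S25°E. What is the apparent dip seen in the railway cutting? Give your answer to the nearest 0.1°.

The section lies 80° from the strike.
tan α = tan 10° × sin 80° = 0.1763 × 0.9848 = 0.1736
apparent dip = arctan 0.1736 = 9.85°

9.9°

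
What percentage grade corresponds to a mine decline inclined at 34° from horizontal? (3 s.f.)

67.5%

grade % = 100 × tan 34° = 100 × 0.6745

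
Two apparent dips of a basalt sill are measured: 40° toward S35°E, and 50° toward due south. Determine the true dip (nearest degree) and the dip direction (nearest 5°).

true dip 51°, dip direction 190°

Each apparent-dip line lies in the plane. As unit vectors (x east, y north, z up), v₁ plunges 40°→S35°E and v₂ plunges 50°→due south.
The plane normal is n = v₁ × v₂ ∝ (-0.068, -0.337, 0.282).
True dip = arccos(n_z / |n|) = arccos(0.6353) = 50.6°.
Dip direction = atan2(-0.068, -0.337) = 191° (azimuth of n's horizontal projection).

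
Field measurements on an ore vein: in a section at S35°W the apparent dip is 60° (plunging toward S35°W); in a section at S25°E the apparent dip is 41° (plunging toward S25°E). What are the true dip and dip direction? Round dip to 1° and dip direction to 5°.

true dip 60°, dip direction 215°

Each apparent-dip line lies in the plane. As unit vectors (x east, y north, z up), v₁ plunges 60°→S35°W and v₂ plunges 41°→S25°E.
The plane normal is n = v₁ × v₂ ∝ (-0.324, -0.464, 0.327).
True dip = arccos(n_z / |n|) = arccos(0.5000) = 60.0°.
Dip direction = azimuth of (n_x, n_y) = atan2(-0.324, -0.464) = 215°.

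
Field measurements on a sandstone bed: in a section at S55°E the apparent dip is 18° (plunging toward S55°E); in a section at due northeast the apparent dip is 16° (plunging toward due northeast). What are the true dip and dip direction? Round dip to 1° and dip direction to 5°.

true dip 22°, dip direction 090°

Each apparent-dip line lies in the plane. As unit vectors (x east, y north, z up), v₁ plunges 18°→S55°E and v₂ plunges 16°→due northeast.
n = v₁ × v₂ = (0.360, 0.005, 0.900) (taken with n_z > 0).
True dip = arccos(n_z / |n|) = arccos(0.9284) = 21.8°.
Dip direction = atan2(0.360, 0.005) = 89° (azimuth of n's horizontal projection).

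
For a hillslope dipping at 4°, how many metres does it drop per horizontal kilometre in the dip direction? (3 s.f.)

drop per km = 1000 × tan 4° = 1000 × 0.0699

69.9 m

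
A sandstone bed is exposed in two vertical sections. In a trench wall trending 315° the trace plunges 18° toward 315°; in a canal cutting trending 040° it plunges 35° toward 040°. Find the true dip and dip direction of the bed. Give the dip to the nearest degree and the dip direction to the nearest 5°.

Represent each trace as a vector plunging at its apparent dip toward its trend (east-north-up frame): v₁ = (-0.672, 0.672, -0.309), v₂ = (0.527, 0.628, -0.574).
n = v₁ × v₂ = (0.192, 0.548, 0.776) (taken with n_z > 0).
tan δ = √(n_x²+n_y²)/n_z = 0.581/0.776, so δ = 36.8°.
The horizontal component of n points toward azimuth atan2(n_x, n_y) = 19°, the dip direction.

true dip 37°, dip direction 020°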